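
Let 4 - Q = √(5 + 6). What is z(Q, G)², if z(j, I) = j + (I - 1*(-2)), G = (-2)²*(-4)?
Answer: 111 + 20*√11 ≈ 177.33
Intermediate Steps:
Q = 4 - √11 (Q = 4 - √(5 + 6) = 4 - √11 ≈ 0.68338)
G = -16 (G = 4*(-4) = -16)
z(j, I) = 2 + I + j (z(j, I) = j + (I + 2) = j + (2 + I) = 2 + I + j)
z(Q, G)² = (2 - 16 + (4 - √11))² = (-10 - √11)²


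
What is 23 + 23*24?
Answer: 575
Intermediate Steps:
23 + 23*24 = 23 + 552 = 575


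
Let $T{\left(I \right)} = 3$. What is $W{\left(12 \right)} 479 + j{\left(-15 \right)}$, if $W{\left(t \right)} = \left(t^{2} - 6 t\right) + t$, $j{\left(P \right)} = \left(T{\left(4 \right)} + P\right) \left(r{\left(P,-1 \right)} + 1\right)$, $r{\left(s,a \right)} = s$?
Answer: $40404$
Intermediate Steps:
$j{\left(P \right)} = \left(1 + P\right) \left(3 + P\right)$ ($j{\left(P \right)} = \left(3 + P\right) \left(P + 1\right) = \left(3 + P\right) \left(1 + P\right) = \left(1 + P\right) \left(3 + P\right)$)
$W{\left(t \right)} = t^{2} - 5 t$
$W{\left(12 \right)} 479 + j{\left(-15 \right)} = 12 \left(-5 + 12\right) 479 + \left(3 + \left(-15\right)^{2} + 4 \left(-15\right)\right) = 12 \cdot 7 \cdot 479 + \left(3 + 225 - 60\right) = 84 \cdot 479 + 168 = 40236 + 168 = 40404$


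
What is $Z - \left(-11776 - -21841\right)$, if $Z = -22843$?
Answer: $-32908$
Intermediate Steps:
$Z - \left(-11776 - -21841\right) = -22843 - \left(-11776 - -21841\right) = -22843 - \left(-11776 + 21841\right) = -22843 - 10065 = -32908$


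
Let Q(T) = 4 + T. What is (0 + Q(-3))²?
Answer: 1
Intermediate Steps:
(0 + Q(-3))² = (0 + (4 - 3))² = (0 + 1)² = 1² = 1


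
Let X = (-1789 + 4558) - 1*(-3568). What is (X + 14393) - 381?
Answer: 20349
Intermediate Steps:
X = 6337 (X = 2769 + 3568 = 6337)
(X + 14393) - 381 = (6337 + 14393) - 381 = 20730 - 381 = 20349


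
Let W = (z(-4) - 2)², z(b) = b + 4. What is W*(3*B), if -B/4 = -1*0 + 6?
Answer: -288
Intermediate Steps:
B = -24 (B = -4*(-1*0 + 6) = -4*(0 + 6) = -4*6 = -24)
z(b) = 4 + b
W = 4 (W = ((4 - 4) - 2)² = (0 - 2)² = (-2)² = 4)
W*(3*B) = 4*(3*(-24)) = 4*(-72) = -288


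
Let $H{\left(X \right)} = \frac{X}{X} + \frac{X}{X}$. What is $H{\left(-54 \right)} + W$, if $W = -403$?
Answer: $-401$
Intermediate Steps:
$H{\left(X \right)} = 2$ ($H{\left(X \right)} = 1 + 1 = 2$)
$H{\left(-54 \right)} + W = 2 - 403 = -401$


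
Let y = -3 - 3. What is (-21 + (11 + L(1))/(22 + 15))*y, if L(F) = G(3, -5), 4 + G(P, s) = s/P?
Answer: 4630/37 ≈ 125.14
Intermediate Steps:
G(P, s) = -4 + s/P
y = -6
L(F) = -17/3 (L(F) = -4 - 5/3 = -17/3)
(-21 + (11 + L(1))/(22 + 15))*y = (-21 + (11 - 17/3)/(22 + 15))*(-6) = (-21 + (16/3)/37)*(-6) = (-21 + (16/3)*(1/37))*(-6) = (-21 + 16/111)*(-6) = -2315/111*(-6) = 4630/37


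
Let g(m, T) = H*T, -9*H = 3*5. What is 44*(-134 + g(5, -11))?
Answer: -15268/3 ≈ -5089.3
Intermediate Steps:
H = -5/3 ≈ -1.6667
g(m, T) = -5*T/3
44*(-134 + g(5, -11)) = 44*(-134 - 5/3*(-11)) = 44*(-134 + 55/3) = 44*(-347/3) = -15268/3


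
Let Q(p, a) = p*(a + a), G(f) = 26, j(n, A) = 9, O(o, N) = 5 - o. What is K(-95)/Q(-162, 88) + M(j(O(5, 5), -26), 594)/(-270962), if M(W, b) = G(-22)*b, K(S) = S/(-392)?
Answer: -86319378983/1514231034624 ≈ -0.057005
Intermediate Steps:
Q(p, a) = 2*a*p (Q(p, a) = p*(2*a) = 2*a*p)
K(S) = -S/392 (K(S) = S*(-1/392) = -S/392)
M(W, b) = 26*b
K(-95)/Q(-162, 88) + M(j(O(5, 5), -26), 594)/(-270962) = (-1/392*(-95))/((2*88*(-162))) + (26*594)/(-270962) = (95/392)/(-28512) + 15444*(-1/270962) = (95/392)*(-1/28512) - 7722/135481 = -95/11176704 - 7722/135481 = -86319378983/1514231034624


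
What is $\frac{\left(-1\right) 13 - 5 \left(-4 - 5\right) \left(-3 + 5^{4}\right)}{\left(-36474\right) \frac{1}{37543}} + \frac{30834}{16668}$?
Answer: $\frac{2108322800937}{5629154} \approx 3.7454 \cdot 10^{5}$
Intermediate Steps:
$\frac{\left(-1\right) 13 - 5 \left(-4 - 5\right) \left(-3 + 5^{4}\right)}{\left(-36474\right) \frac{1}{37543}} + \frac{30834}{16668} = \frac{\left(-13\right) \left(-5\right) \left(-9\right) \left(-3 + 625\right)}{\left(-36474\right) \frac{1}{37543}} + 30834 \cdot \frac{1}{16668} = \frac{\left(-13\right) 45 \cdot 622}{- \frac{36474}{37543}} + \frac{1713}{926} = \left(-13\right) 27990 \left(- \frac{37543}{36474}\right) + \frac{1713}{926} = \left(-363870\right) \left(- \frac{37543}{36474}\right) + \frac{1713}{926} = \frac{2276795235}{6079} + \frac{1713}{926} = \frac{2108322800937}{5629154}$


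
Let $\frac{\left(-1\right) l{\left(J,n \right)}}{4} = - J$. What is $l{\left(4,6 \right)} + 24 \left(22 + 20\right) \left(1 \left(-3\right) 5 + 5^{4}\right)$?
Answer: $614896$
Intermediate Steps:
$l{\left(J,n \right)} = 4 J$ ($l{\left(J,n \right)} = - 4 \left(- J\right) = 4 J$)
$l{\left(4,6 \right)} + 24 \left(22 + 20\right) \left(1 \left(-3\right) 5 + 5^{4}\right) = 4 \cdot 4 + 24 \left(22 + 20\right) \left(1 \left(-3\right) 5 + 5^{4}\right) = 16 + 24 \cdot 42 \left(\left(-3\right) 5 + 625\right) = 16 + 24 \cdot 42 \left(-15 + 625\right) = 16 + 24 \cdot 42 \cdot 610 = 16 + 24 \cdot 25620 = 16 + 614880 = 614896$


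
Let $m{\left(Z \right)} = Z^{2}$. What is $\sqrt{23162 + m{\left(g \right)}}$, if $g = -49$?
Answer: $\sqrt{25563} \approx 159.88$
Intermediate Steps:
$\sqrt{23162 + m{\left(g \right)}} = \sqrt{23162 + \left(-49\right)^{2}} = \sqrt{23162 + 2401} = \sqrt{25563}$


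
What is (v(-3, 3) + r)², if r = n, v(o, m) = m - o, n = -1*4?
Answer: 4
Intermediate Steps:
n = -4
r = -4
(v(-3, 3) + r)² = ((3 - 1*(-3)) - 4)² = ((3 + 3) - 4)² = (6 - 4)² = 2² = 4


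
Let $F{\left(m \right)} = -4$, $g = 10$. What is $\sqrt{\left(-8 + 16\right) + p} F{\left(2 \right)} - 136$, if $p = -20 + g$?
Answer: $-136 - 4 i \sqrt{2} \approx -136.0 - 5.6569 i$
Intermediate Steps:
$p = -10$ ($p = -20 + 10 = -10$)
$\sqrt{\left(-8 + 16\right) + p} F{\left(2 \right)} - 136 = \sqrt{\left(-8 + 16\right) - 10} \left(-4\right) - 136 = \sqrt{8 - 10} \left(-4\right) - 136 = \sqrt{-2} \left(-4\right) - 136 = i \sqrt{2} \left(-4\right) - 136 = - 4 i \sqrt{2} - 136 = -136 - 4 i \sqrt{2}$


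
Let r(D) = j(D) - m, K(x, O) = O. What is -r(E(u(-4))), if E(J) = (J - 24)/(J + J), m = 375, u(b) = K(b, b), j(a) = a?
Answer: 743/2 ≈ 371.50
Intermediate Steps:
u(b) = b
E(J) = (-24 + J)/(2*J) (E(J) = (-24 + J)/((2*J)) = (-24 + J)*(1/(2*J)) = (-24 + J)/(2*J))
r(D) = -375 + D (r(D) = D - 1*375 = D - 375 = -375 + D)
-r(E(u(-4))) = -(-375 + (½)*(-24 - 4)/(-4)) = -(-375 + (½)*(-¼)*(-28)) = -(-375 + 7/2) = -1*(-743/2) = 743/2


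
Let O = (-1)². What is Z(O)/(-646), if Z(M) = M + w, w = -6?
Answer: 5/646 ≈ 0.0077399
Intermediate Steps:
O = 1
Z(M) = -6 + M (Z(M) = M - 6 = -6 + M)
Z(O)/(-646) = (-6 + 1)/(-646) = -5*(-1/646) = 5/646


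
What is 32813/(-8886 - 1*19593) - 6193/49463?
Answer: -163581806/128059707 ≈ -1.2774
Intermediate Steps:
32813/(-8886 - 1*19593) - 6193/49463 = 32813/(-8886 - 19593) - 6193*1/49463 = 32813/(-28479) - 6193/49463 = 32813*(-1/28479) - 6193/49463 = -2983/2589 - 6193/49463 = -163581806/128059707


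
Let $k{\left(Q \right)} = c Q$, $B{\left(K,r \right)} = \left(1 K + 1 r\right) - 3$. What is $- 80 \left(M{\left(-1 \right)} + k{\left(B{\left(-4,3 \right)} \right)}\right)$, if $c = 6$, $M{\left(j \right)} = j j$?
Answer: $1840$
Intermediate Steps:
$M{\left(j \right)} = j^{2}$
$B{\left(K,r \right)} = -3 + K + r$ ($B{\left(K,r \right)} = \left(K + r\right) - 3 = -3 + K + r$)
$k{\left(Q \right)} = 6 Q$
$- 80 \left(M{\left(-1 \right)} + k{\left(B{\left(-4,3 \right)} \right)}\right) = - 80 \left(\left(-1\right)^{2} + 6 \left(-3 - 4 + 3\right)\right) = - 80 \left(1 + 6 \left(-4\right)\right) = - 80 \left(1 - 24\right) = \left(-80\right) \left(-23\right) = 1840$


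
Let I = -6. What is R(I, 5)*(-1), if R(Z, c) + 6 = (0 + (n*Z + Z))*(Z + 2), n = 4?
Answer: -114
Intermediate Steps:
R(Z, c) = -6 + 5*Z*(2 + Z) (R(Z, c) = -6 + (0 + (4*Z + Z))*(Z + 2) = -6 + (0 + 5*Z)*(2 + Z) = -6 + (5*Z)*(2 + Z) = -6 + 5*Z*(2 + Z))
R(I, 5)*(-1) = (-6 + 5*(-6)² + 10*(-6))*(-1) = (-6 + 5*36 - 60)*(-1) = (-6 + 180 - 60)*(-1) = 114*(-1) = -114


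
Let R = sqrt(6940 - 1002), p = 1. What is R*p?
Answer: sqrt(5938) ≈ 77.058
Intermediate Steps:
R = sqrt(5938) ≈ 77.058
R*p = sqrt(5938)*1 = sqrt(5938)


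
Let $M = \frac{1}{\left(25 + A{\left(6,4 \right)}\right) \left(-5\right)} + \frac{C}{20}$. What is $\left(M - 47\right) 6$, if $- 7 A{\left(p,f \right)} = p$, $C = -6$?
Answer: $- \frac{239853}{845} \approx -283.85$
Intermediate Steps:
$A{\left(p,f \right)} = - \frac{p}{7}$
$M = - \frac{521}{1690}$ ($M = \frac{1}{\left(25 - \frac{6}{7}\right) \left(-5\right)} - \frac{6}{20} = \frac{1}{25 - \frac{6}{7}} \left(- \frac{1}{5}\right) - \frac{3}{10} = \frac{1}{\frac{169}{7}} \left(- \frac{1}{5}\right) - \frac{3}{10} = \frac{7}{169} \left(- \frac{1}{5}\right) - \frac{3}{10} = - \frac{7}{845} - \frac{3}{10} = - \frac{521}{1690} \approx -0.30828$)
$\left(M - 47\right) 6 = \left(- \frac{521}{1690} - 47\right) 6 = \left(- \frac{79951}{1690}\right) 6 = - \frac{239853}{845}$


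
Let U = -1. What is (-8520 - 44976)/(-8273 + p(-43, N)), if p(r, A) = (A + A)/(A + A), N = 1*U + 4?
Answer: 6687/1034 ≈ 6.4671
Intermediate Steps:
N = 3 (N = 1*(-1) + 4 = -1 + 4 = 3)
p(r, A) = 1 (p(r, A) = (2*A)/((2*A)) = (2*A)*(1/(2*A)) = 1)
(-8520 - 44976)/(-8273 + p(-43, N)) = (-8520 - 44976)/(-8273 + 1) = -53496/(-8272) = -53496*(-1/8272) = 6687/1034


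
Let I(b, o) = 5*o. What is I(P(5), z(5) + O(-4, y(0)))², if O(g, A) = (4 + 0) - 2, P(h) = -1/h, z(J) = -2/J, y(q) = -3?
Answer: 64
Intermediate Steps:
O(g, A) = 2 (O(g, A) = 4 - 2 = 2)
I(P(5), z(5) + O(-4, y(0)))² = (5*(-2/5 + 2))² = (5*(-2*⅕ + 2))² = (5*(-⅖ + 2))² = (5*(8/5))² = 8² = 64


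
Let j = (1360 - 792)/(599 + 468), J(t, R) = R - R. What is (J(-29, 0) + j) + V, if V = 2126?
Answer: 2269010/1067 ≈ 2126.5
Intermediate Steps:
J(t, R) = 0
j = 568/1067 ≈ 0.53233
(J(-29, 0) + j) + V = (0 + 568/1067) + 2126 = 568/1067 + 2126 = 2269010/1067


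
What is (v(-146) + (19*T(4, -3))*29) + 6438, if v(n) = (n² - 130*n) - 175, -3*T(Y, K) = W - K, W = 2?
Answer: 136922/3 ≈ 45641.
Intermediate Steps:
T(Y, K) = -⅔ + K/3 (T(Y, K) = -(2 - K)/3 = -⅔ + K/3)
v(n) = -175 + n² - 130*n
(v(-146) + (19*T(4, -3))*29) + 6438 = ((-175 + (-146)² - 130*(-146)) + (19*(-⅔ + (⅓)*(-3)))*29) + 6438 = ((-175 + 21316 + 18980) + (19*(-⅔ - 1))*29) + 6438 = (40121 + (19*(-5/3))*29) + 6438 = (40121 - 95/3*29) + 6438 = (40121 - 2755/3) + 6438 = 117608/3 + 6438 = 136922/3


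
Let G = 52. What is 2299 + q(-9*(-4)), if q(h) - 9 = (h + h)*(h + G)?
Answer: 8644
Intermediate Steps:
q(h) = 9 + 2*h*(52 + h) (q(h) = 9 + (h + h)*(h + 52) = 9 + (2*h)*(52 + h) = 9 + 2*h*(52 + h))
2299 + q(-9*(-4)) = 2299 + (9 + 2*(-9*(-4))**2 + 104*(-9*(-4))) = 2299 + (9 + 2*36**2 + 104*36) = 2299 + (9 + 2*1296 + 3744) = 2299 + (9 + 2592 + 3744) = 2299 + 6345 = 8644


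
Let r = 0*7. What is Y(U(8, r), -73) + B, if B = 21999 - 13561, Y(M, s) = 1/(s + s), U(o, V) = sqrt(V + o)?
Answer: 1231947/146 ≈ 8438.0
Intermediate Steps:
r = 0
Y(M, s) = 1/(2*s)
B = 8438
Y(U(8, r), -73) + B = (1/2)/(-73) + 8438 = (1/2)*(-1/73) + 8438 = -1/146 + 8438 = 1231947/146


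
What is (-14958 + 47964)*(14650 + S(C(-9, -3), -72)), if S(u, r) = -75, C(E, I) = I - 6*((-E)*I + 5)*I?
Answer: 481062450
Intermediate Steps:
C(E, I) = I - I*(30 - 6*E*I) (C(E, I) = I - 6*(-E*I + 5)*I = I - 6*(5 - E*I)*I = I - (30 - 6*E*I)*I = I - I*(30 - 6*E*I))
(-14958 + 47964)*(14650 + S(C(-9, -3), -72)) = (-14958 + 47964)*(14650 - 75) = 33006*14575 = 481062450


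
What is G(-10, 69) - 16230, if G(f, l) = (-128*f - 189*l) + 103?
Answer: -27888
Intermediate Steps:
G(f, l) = 103 - 189*l - 128*f (G(f, l) = (-189*l - 128*f) + 103 = 103 - 189*l - 128*f)
G(-10, 69) - 16230 = (103 - 189*69 - 128*(-10)) - 16230 = (103 - 13041 + 1280) - 16230 = -11658 - 16230 = -27888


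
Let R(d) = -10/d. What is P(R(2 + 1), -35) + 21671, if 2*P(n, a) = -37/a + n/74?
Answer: 84193801/3885 ≈ 21672.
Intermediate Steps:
P(n, a) = -37/(2*a) + n/148 (P(n, a) = (-37/a + n/74)/2 = -37/(2*a) + n/148)
P(R(2 + 1), -35) + 21671 = (1/148)*(-2738 - (-350)/(2 + 1))/(-35) + 21671 = (1/148)*(-1/35)*(-2738 - (-350)/3) + 21671 = (1/148)*(-1/35)*(-2738 - 35*(-10/3)) + 21671 = (1/148)*(-1/35)*(-2738 + 350/3) + 21671 = (1/148)*(-1/35)*(-7864/3) + 21671 = 1966/3885 + 21671 = 84193801/3885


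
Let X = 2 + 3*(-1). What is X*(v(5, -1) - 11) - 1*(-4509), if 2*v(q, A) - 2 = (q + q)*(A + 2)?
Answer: 4514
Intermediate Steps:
X = -1 (X = 2 - 3 = -1)
v(q, A) = 1 + q*(2 + A) (v(q, A) = 1 + ((q + q)*(A + 2))/2 = 1 + ((2*q)*(2 + A))/2 = 1 + (2*q*(2 + A))/2 = 1 + q*(2 + A))
X*(v(5, -1) - 11) - 1*(-4509) = -((1 + 2*5 - 1*5) - 11) - 1*(-4509) = -((1 + 10 - 5) - 11) + 4509 = -(6 - 11) + 4509 = -1*(-5) + 4509 = 5 + 4509 = 4514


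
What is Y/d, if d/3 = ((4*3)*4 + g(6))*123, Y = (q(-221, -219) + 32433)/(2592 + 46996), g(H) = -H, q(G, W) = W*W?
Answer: 13399/128085804 ≈ 0.00010461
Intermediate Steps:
q(G, W) = W**2
Y = 40197/24794 (Y = ((-219)**2 + 32433)/(2592 + 46996) = (47961 + 32433)/49588 = 80394*(1/49588) = 40197/24794 ≈ 1.6212)
d = 15498 (d = 3*(((4*3)*4 - 1*6)*123) = 3*((12*4 - 6)*123) = 3*((48 - 6)*123) = 3*(42*123) = 3*5166 = 15498)
Y/d = (40197/24794)/15498 = (40197/24794)*(1/15498) = 13399/128085804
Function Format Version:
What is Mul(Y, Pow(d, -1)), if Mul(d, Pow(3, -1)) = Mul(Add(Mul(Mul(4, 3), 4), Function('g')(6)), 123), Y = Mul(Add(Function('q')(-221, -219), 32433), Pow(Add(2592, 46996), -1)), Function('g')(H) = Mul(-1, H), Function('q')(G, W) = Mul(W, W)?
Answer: Rational(13399, 128085804) ≈ 0.00010461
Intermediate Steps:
Function('q')(G, W) = Pow(W, 2)
Y = Rational(40197, 24794) (Y = Mul(Add(Pow(-219, 2), 32433), Pow(Add(2592, 46996), -1)) = Mul(Add(47961, 32433), Pow(49588, -1)) = Mul(80394, Rational(1, 49588)) = Rational(40197, 24794) ≈ 1.6212)
d = 15498 (d = Mul(3, Mul(Add(Mul(Mul(4, 3), 4), Mul(-1, 6)), 123)) = Mul(3, Mul(Add(Mul(12, 4), -6), 123)) = Mul(3, Mul(Add(48, -6), 123)) = Mul(3, Mul(42, 123)) = Mul(3, 5166) = 15498)
Mul(Y, Pow(d, -1)) = Mul(Rational(40197, 24794), Pow(15498, -1)) = Mul(Rational(40197, 24794), Rational(1, 15498)) = Rational(13399, 128085804)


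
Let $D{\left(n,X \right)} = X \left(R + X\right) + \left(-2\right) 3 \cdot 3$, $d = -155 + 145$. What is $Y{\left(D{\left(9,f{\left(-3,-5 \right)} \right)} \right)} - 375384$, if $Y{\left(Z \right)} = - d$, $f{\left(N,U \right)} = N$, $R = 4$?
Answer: $-375374$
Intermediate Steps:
$d = -10$
$D{\left(n,X \right)} = -18 + X \left(4 + X\right)$ ($D{\left(n,X \right)} = X \left(4 + X\right) + \left(-2\right) 3 \cdot 3 = X \left(4 + X\right) - 18 = -18 + X \left(4 + X\right)$)
$Y{\left(Z \right)} = 10$ ($Y{\left(Z \right)} = \left(-1\right) \left(-10\right) = 10$)
$Y{\left(D{\left(9,f{\left(-3,-5 \right)} \right)} \right)} - 375384 = 10 - 375384 = -375374$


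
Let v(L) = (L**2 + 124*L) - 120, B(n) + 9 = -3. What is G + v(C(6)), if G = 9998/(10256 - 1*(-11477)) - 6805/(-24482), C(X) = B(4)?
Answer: -778553871883/532067306 ≈ -1463.3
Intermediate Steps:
B(n) = -12 (B(n) = -9 - 3 = -12)
C(X) = -12
v(L) = -120 + L**2 + 124*L
G = 392664101/532067306 (G = 9998/(10256 + 11477) - 6805*(-1/24482) = 9998/21733 + 6805/24482 = 392664101/532067306 ≈ 0.73800)
G + v(C(6)) = 392664101/532067306 + (-120 + (-12)**2 + 124*(-12)) = 392664101/532067306 + (-120 + 144 - 1488) = 392664101/532067306 - 1464 = -778553871883/532067306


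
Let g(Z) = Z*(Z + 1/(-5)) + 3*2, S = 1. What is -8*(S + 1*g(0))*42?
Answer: -2352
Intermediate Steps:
g(Z) = 6 + Z*(-⅕ + Z) (g(Z) = Z*(Z - ⅕) + 6 = Z*(-⅕ + Z) + 6 = 6 + Z*(-⅕ + Z))
-8*(S + 1*g(0))*42 = -8*(1 + 1*(6 + 0² - ⅕*0))*42 = -8*(1 + 1*(6 + 0 + 0))*42 = -8*(1 + 1*6)*42 = -8*(1 + 6)*42 = -8*7*42 = -56*42 = -2352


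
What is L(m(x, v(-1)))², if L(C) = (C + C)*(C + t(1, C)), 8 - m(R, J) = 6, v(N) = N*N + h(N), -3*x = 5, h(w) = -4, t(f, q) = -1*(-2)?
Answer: 256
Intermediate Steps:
t(f, q) = 2
x = -5/3 (x = -⅓*5 = -5/3 ≈ -1.6667)
v(N) = -4 + N² (v(N) = N*N - 4 = N² - 4 = -4 + N²)
m(R, J) = 2 (m(R, J) = 8 - 1*6 = 8 - 6 = 2)
L(C) = 2*C*(2 + C) (L(C) = (C + C)*(C + 2) = (2*C)*(2 + C) = 2*C*(2 + C))
L(m(x, v(-1)))² = (2*2*(2 + 2))² = (2*2*4)² = 16² = 256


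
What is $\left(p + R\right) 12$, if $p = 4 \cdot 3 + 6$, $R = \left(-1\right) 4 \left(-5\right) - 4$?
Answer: $408$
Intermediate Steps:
$R = 16$ ($R = \left(-4\right) \left(-5\right) - 4 = 20 - 4 = 16$)
$p = 18$ ($p = 12 + 6 = 18$)
$\left(p + R\right) 12 = \left(18 + 16\right) 12 = 34 \cdot 12 = 408$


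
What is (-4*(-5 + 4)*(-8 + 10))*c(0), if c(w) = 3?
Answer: 24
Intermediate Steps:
(-4*(-5 + 4)*(-8 + 10))*c(0) = -4*(-5 + 4)*(-8 + 10)*3 = -(-4)*2*3 = -4*(-2)*3 = 8*3 = 24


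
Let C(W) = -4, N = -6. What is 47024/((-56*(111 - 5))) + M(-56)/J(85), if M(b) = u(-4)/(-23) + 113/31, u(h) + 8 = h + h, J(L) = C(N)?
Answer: -9530273/1058092 ≈ -9.0070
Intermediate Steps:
J(L) = -4
u(h) = -8 + 2*h (u(h) = -8 + (h + h) = -8 + 2*h)
M(b) = 3095/713 (M(b) = (-8 + 2*(-4))/(-23) + 113/31 = (-8 - 8)*(-1/23) + 113*(1/31) = -16*(-1/23) + 113/31 = 16/23 + 113/31 = 3095/713)
47024/((-56*(111 - 5))) + M(-56)/J(85) = 47024/((-56*(111 - 5))) + (3095/713)/(-4) = 47024/((-56*106)) + (3095/713)*(-¼) = 47024/(-5936) - 3095/2852 = 47024*(-1/5936) - 3095/2852 = -2939/371 - 3095/2852 = -9530273/1058092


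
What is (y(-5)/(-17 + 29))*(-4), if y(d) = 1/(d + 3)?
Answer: 1/6 ≈ 0.16667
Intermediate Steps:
y(d) = 1/(3 + d)
(y(-5)/(-17 + 29))*(-4) = (1/((-17 + 29)*(3 - 5)))*(-4) = (1/(12*(-2)))*(-4) = ((1/12)*(-1/2))*(-4) = -1/24*(-4) = 1/6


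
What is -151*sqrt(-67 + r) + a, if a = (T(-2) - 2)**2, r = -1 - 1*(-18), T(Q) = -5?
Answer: 49 - 755*I*sqrt(2) ≈ 49.0 - 1067.7*I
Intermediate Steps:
r = 17 (r = -1 + 18 = 17)
a = 49 (a = (-5 - 2)**2 = (-7)**2 = 49)
-151*sqrt(-67 + r) + a = -151*sqrt(-67 + 17) + 49 = -755*I*sqrt(2) + 49 = 49 - 755*I*sqrt(2)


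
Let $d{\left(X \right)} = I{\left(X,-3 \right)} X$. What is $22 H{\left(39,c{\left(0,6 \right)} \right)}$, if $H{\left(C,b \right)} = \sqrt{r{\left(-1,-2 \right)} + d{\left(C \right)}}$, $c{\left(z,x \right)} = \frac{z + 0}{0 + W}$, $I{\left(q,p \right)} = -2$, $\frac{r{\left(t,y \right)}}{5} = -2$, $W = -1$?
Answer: $44 i \sqrt{22} \approx 206.38 i$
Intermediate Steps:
$r{\left(t,y \right)} = -10$ ($r{\left(t,y \right)} = 5 \left(-2\right) = -10$)
$c{\left(z,x \right)} = - z$ ($c{\left(z,x \right)} = \frac{z + 0}{0 - 1} = \frac{z}{-1} = z \left(-1\right) = - z$)
$d{\left(X \right)} = - 2 X$
$H{\left(C,b \right)} = \sqrt{-10 - 2 C}$
$22 H{\left(39,c{\left(0,6 \right)} \right)} = 22 \sqrt{-10 - 78} = 22 \sqrt{-88} = 22 \cdot 2 i \sqrt{22} = 44 i \sqrt{22}$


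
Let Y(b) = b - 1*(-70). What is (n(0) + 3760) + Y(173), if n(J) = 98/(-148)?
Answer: 296173/74 ≈ 4002.3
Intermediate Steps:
n(J) = -49/74 (n(J) = 98*(-1/148) = -49/74)
Y(b) = 70 + b (Y(b) = b + 70 = 70 + b)
(n(0) + 3760) + Y(173) = (-49/74 + 3760) + (70 + 173) = 278191/74 + 243 = 296173/74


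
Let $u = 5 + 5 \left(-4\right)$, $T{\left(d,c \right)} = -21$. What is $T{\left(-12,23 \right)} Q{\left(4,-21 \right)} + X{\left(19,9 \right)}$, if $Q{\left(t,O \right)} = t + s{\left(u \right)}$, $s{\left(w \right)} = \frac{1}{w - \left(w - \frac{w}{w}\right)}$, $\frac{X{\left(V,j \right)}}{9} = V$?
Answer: $66$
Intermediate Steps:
$X{\left(V,j \right)} = 9 V$
$u = -15$ ($u = 5 - 20 = -15$)
$s{\left(w \right)} = 1$ ($s{\left(w \right)} = \frac{1}{w - \left(-1 + w\right)} = 1^{-1} = 1$)
$Q{\left(t,O \right)} = 1 + t$ ($Q{\left(t,O \right)} = t + 1 = 1 + t$)
$T{\left(-12,23 \right)} Q{\left(4,-21 \right)} + X{\left(19,9 \right)} = - 21 \left(1 + 4\right) + 9 \cdot 19 = \left(-21\right) 5 + 171 = -105 + 171 = 66$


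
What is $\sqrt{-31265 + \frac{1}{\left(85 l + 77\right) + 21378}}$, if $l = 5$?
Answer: $\frac{i \sqrt{3741907748530}}{10940} \approx 176.82 i$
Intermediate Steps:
$\sqrt{-31265 + \frac{1}{\left(85 l + 77\right) + 21378}} = \sqrt{-31265 + \frac{1}{\left(85 \cdot 5 + 77\right) + 21378}} = \sqrt{-31265 + \frac{1}{\left(425 + 77\right) + 21378}} = \sqrt{-31265 + \frac{1}{502 + 21378}} = \sqrt{-31265 + \frac{1}{21880}} = \sqrt{- \frac{684078199}{21880}} = \frac{i \sqrt{3741907748530}}{10940}$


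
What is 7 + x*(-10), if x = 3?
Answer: -23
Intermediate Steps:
7 + x*(-10) = 7 + 3*(-10) = 7 - 30 = -23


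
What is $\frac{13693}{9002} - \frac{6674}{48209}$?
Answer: $\frac{1207337}{873194} \approx 1.3827$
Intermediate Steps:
$\frac{13693}{9002} - \frac{6674}{48209} = 13693 \cdot \frac{1}{9002} - \frac{94}{679} = \frac{13693}{9002} - \frac{94}{679} = \frac{1207337}{873194}$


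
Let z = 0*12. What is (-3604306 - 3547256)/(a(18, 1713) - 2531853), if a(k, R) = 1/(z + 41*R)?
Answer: 22830711543/8082710534 ≈ 2.8246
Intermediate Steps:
z = 0
a(k, R) = 1/(41*R) (a(k, R) = 1/(0 + 41*R) = 1/(41*R))
(-3604306 - 3547256)/(a(18, 1713) - 2531853) = (-3604306 - 3547256)/((1/41)/1713 - 2531853) = -7151562/((1/41)*(1/1713) - 2531853) = -7151562/(1/70233 - 2531853) = -7151562/(-177819631748/70233) = -7151562*(-70233/177819631748) = 22830711543/8082710534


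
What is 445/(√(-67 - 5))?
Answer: -445*I*√2/12 ≈ -52.444*I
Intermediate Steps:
445/(√(-67 - 5)) = 445/(√(-72)) = 445/((6*I*√2)) = 445*(-I*√2/12) = -445*I*√2/12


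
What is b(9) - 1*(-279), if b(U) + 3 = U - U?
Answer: 276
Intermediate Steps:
b(U) = -3 (b(U) = -3 + (U - U) = -3 + 0 = -3)
b(9) - 1*(-279) = -3 - 1*(-279) = -3 + 279 = 276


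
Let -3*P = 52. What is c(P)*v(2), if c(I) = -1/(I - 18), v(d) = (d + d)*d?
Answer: 12/53 ≈ 0.22642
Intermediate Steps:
P = -52/3 (P = -⅓*52 = -52/3 ≈ -17.333)
v(d) = 2*d² (v(d) = (2*d)*d = 2*d²)
c(I) = -1/(-18 + I)
c(P)*v(2) = (-1/(-18 - 52/3))*(2*2²) = (-1/(-106/3))*(2*4) = -1*(-3/106)*8 = (3/106)*8 = 12/53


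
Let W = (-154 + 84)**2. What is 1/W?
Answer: 1/4900 ≈ 0.00020408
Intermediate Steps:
W = 4900 (W = (-70)**2 = 4900)
1/W = 1/4900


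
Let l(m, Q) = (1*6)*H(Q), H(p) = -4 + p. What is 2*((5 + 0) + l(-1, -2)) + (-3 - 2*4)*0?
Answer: -62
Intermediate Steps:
l(m, Q) = -24 + 6*Q (l(m, Q) = (1*6)*(-4 + Q) = 6*(-4 + Q) = -24 + 6*Q)
2*((5 + 0) + l(-1, -2)) + (-3 - 2*4)*0 = 2*((5 + 0) + (-24 + 6*(-2))) + (-3 - 2*4)*0 = 2*(5 + (-24 - 12)) + (-3 - 8)*0 = 2*(5 - 36) - 11*0 = 2*(-31) + 0 = -62 + 0 = -62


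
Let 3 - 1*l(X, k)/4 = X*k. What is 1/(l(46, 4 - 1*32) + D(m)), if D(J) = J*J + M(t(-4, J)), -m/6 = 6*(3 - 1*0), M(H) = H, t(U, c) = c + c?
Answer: 1/16612 ≈ 6.0197e-5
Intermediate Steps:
t(U, c) = 2*c
m = -108 (m = -36*(3 - 1*0) = -36*(3 + 0) = -36*3 = -6*18 = -108)
l(X, k) = 12 - 4*X*k
D(J) = J² + 2*J (D(J) = J*J + 2*J = J² + 2*J)
1/(l(46, 4 - 1*32) + D(m)) = 1/((12 - 4*46*(4 - 1*32)) - 108*(2 - 108)) = 1/((12 - 4*46*(4 - 32)) - 108*(-106)) = 1/((12 - 4*46*(-28)) + 11448) = 1/((12 + 5152) + 11448) = 1/(5164 + 11448) = 1/16612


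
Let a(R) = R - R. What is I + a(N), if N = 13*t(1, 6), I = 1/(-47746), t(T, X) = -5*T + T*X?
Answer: -1/47746 ≈ -2.0944e-5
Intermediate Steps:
I = -1/47746 ≈ -2.0944e-5
N = 13 (N = 13*(1*(-5 + 6)) = 13*(1*1) = 13*1 = 13)
a(R) = 0
I + a(N) = -1/47746 + 0 = -1/47746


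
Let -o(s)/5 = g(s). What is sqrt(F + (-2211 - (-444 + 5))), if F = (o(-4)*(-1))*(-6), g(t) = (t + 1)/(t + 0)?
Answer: I*sqrt(7178)/2 ≈ 42.362*I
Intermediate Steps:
g(t) = (1 + t)/t
o(s) = -5*(1 + s)/s
F = -45/2 (F = ((-5 - 5/(-4))*(-1))*(-6) = ((-5 - 5*(-1/4))*(-1))*(-6) = ((-5 + 5/4)*(-1))*(-6) = -15/4*(-1)*(-6) = (15/4)*(-6) = -45/2 ≈ -22.500)
sqrt(F + (-2211 - (-444 + 5))) = sqrt(-45/2 + (-2211 - (-444 + 5))) = sqrt(-45/2 + (-2211 - 1*(-439))) = sqrt(-45/2 + (-2211 + 439)) = sqrt(-45/2 - 1772) = sqrt(-3589/2) = I*sqrt(7178)/2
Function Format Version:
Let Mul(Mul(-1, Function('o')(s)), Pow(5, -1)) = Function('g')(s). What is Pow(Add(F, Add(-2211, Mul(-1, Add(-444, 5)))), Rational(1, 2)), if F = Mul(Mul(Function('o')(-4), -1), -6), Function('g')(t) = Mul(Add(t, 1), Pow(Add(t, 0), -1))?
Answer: Mul(Rational(1, 2), I, Pow(7178, Rational(1, 2))) ≈ Mul(42.362, I)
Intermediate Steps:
Function('g')(t) = Mul(Pow(t, -1), Add(1, t)) (Function('g')(t) = Mul(Add(1, t), Pow(t, -1)) = Mul(Pow(t, -1), Add(1, t)))
Function('o')(s) = Mul(-5, Pow(s, -1), Add(1, s)) (Function('o')(s) = Mul(-5, Mul(Pow(s, -1), Add(1, s))) = Mul(-5, Pow(s, -1), Add(1, s)))
F = Rational(-45, 2) (F = Mul(Mul(Add(-5, Mul(-5, Pow(-4, -1))), -1), -6) = Mul(Mul(Add(-5, Mul(-5, Rational(-1, 4))), -1), -6) = Mul(Mul(Add(-5, Rational(5, 4)), -1), -6) = Mul(Mul(Rational(-15, 4), -1), -6) = Mul(Rational(15, 4), -6) = Rational(-45, 2) ≈ -22.500)
Pow(Add(F, Add(-2211, Mul(-1, Add(-444, 5)))), Rational(1, 2)) = Pow(Add(Rational(-45, 2), Add(-2211, Mul(-1, Add(-444, 5)))), Rational(1, 2)) = Pow(Add(Rational(-45, 2), Add(-2211, Mul(-1, -439))), Rational(1, 2)) = Pow(Add(Rational(-45, 2), Add(-2211, 439)), Rational(1, 2)) = Pow(Add(Rational(-45, 2), -1772), Rational(1, 2)) = Pow(Rational(-3589, 2), Rational(1, 2)) = Mul(Rational(1, 2), I, Pow(7178, Rational(1, 2)))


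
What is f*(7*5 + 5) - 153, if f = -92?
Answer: -3833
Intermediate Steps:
f*(7*5 + 5) - 153 = -92*(7*5 + 5) - 153 = -92*(35 + 5) - 153 = -92*40 - 153 = -3680 - 153 = -3833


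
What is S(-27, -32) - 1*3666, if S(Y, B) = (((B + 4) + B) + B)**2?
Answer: 4798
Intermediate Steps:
S(Y, B) = (4 + 3*B)**2 (S(Y, B) = (((4 + B) + B) + B)**2 = ((4 + 2*B) + B)**2 = (4 + 3*B)**2)
S(-27, -32) - 1*3666 = (4 + 3*(-32))**2 - 1*3666 = (4 - 96)**2 - 3666 = (-92)**2 - 3666 = 8464 - 3666 = 4798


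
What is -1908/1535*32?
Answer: -61056/1535 ≈ -39.776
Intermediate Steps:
-1908/1535*32 = -61056/1535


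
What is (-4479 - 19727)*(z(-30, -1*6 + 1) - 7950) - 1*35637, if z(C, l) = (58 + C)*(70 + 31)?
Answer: 123947495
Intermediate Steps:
z(C, l) = 5858 + 101*C (z(C, l) = (58 + C)*101 = 5858 + 101*C)
(-4479 - 19727)*(z(-30, -1*6 + 1) - 7950) - 1*35637 = (-4479 - 19727)*((5858 + 101*(-30)) - 7950) - 1*35637 = -24206*((5858 - 3030) - 7950) - 35637 = -24206*(2828 - 7950) - 35637 = -24206*(-5122) - 35637 = 123983132 - 35637 = 123947495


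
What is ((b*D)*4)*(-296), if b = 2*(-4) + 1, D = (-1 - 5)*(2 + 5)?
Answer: -348096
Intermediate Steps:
D = -42 (D = -6*7 = -42)
b = -7 (b = -8 + 1 = -7)
((b*D)*4)*(-296) = (-7*(-42)*4)*(-296) = (294*4)*(-296) = 1176*(-296) = -348096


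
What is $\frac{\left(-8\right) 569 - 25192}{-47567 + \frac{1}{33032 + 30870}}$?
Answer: $\frac{1900701088}{3039626433} \approx 0.62531$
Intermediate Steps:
$\frac{\left(-8\right) 569 - 25192}{-47567 + \frac{1}{33032 + 30870}} = \frac{-4552 - 25192}{-47567 + \frac{1}{63902}} = - \frac{29744}{-47567 + \frac{1}{63902}} = - \frac{29744}{- \frac{3039626433}{63902}} = \left(-29744\right) \left(- \frac{63902}{3039626433}\right) = \frac{1900701088}{3039626433}$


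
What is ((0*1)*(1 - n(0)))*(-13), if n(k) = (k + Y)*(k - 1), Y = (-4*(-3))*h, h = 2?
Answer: 0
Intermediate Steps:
Y = 24 (Y = -4*(-3)*2 = 12*2 = 24)
n(k) = (-1 + k)*(24 + k) (n(k) = (k + 24)*(k - 1) = (24 + k)*(-1 + k) = (-1 + k)*(24 + k))
((0*1)*(1 - n(0)))*(-13) = ((0*1)*(1 - (-24 + 0**2 + 23*0)))*(-13) = (0*(1 - (-24 + 0 + 0)))*(-13) = (0*(1 - 1*(-24)))*(-13) = (0*(1 + 24))*(-13) = (0*25)*(-13) = 0*(-13) = 0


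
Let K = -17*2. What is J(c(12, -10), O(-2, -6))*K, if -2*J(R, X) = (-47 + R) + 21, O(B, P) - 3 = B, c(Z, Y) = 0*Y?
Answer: -442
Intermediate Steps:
c(Z, Y) = 0
O(B, P) = 3 + B
J(R, X) = 13 - R/2 (J(R, X) = -((-47 + R) + 21)/2 = -(-26 + R)/2 = 13 - R/2)
K = -34
J(c(12, -10), O(-2, -6))*K = (13 - ½*0)*(-34) = (13 + 0)*(-34) = 13*(-34) = -442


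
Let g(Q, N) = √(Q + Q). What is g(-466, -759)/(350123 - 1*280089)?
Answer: I*√233/35017 ≈ 0.00043591*I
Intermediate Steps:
g(Q, N) = √2*√Q (g(Q, N) = √(2*Q) = √2*√Q)
g(-466, -759)/(350123 - 1*280089) = (√2*√(-466))/(350123 - 1*280089) = (√2*(I*√466))/(350123 - 280089) = (2*I*√233)/70034 = (2*I*√233)*(1/70034) = I*√233/35017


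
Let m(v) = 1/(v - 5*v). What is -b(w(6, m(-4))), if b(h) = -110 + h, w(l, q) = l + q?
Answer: 1663/16 ≈ 103.94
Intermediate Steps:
m(v) = -1/(4*v) (m(v) = 1/(-4*v) = -1/(4*v))
-b(w(6, m(-4))) = -(-110 + (6 - 1/4/(-4))) = -(-110 + (6 - 1/4*(-1/4))) = -(-110 + (6 + 1/16)) = -(-110 + 97/16) = -1*(-1663/16) = 1663/16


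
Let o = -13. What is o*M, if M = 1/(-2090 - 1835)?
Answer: 13/3925 ≈ 0.0033121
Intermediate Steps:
M = -1/3925 (M = 1/(-3925) = -1/3925 ≈ -0.00025478)
o*M = -13*(-1/3925) = 13/3925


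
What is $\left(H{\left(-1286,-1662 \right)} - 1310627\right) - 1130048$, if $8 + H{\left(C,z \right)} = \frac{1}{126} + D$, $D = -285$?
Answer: $- \frac{307561967}{126} \approx -2.441 \cdot 10^{6}$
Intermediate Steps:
$H{\left(C,z \right)} = - \frac{36917}{126}$ ($H{\left(C,z \right)} = -8 - \left(285 - \frac{1}{126}\right) = -8 + \left(\frac{1}{126} - 285\right) = -8 - \frac{35909}{126} = - \frac{36917}{126}$)
$\left(H{\left(-1286,-1662 \right)} - 1310627\right) - 1130048 = \left(- \frac{36917}{126} - 1310627\right) - 1130048 = - \frac{165175919}{126} - 1130048 = - \frac{307561967}{126}$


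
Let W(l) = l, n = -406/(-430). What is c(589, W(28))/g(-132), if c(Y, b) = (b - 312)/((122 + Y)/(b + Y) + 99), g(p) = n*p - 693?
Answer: 18837010/5431414527 ≈ 0.0034682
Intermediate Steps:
n = 203/215 (n = -406*(-1/430) = 203/215 ≈ 0.94419)
g(p) = -693 + 203*p/215 (g(p) = 203*p/215 - 693 = -693 + 203*p/215)
c(Y, b) = (-312 + b)/(99 + (122 + Y)/(Y + b)) (c(Y, b) = (-312 + b)/((122 + Y)/(Y + b) + 99) = (-312 + b)/(99 + (122 + Y)/(Y + b)))
c(589, W(28))/g(-132) = ((28² - 312*589 - 312*28 + 589*28)/(122 + 99*28 + 100*589))/(-693 + (203/215)*(-132)) = ((784 - 183768 - 8736 + 16492)/(122 + 2772 + 58900))/(-693 - 26796/215) = (-175228/61794)/(-175791/215) = ((1/61794)*(-175228))*(-215/175791) = -87614/30897*(-215/175791) = 18837010/5431414527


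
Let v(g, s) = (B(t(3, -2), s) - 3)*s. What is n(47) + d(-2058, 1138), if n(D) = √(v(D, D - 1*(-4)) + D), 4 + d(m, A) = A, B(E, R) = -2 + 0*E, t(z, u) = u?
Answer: 1134 + 4*I*√13 ≈ 1134.0 + 14.422*I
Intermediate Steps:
B(E, R) = -2 (B(E, R) = -2 + 0 = -2)
v(g, s) = -5*s (v(g, s) = (-2 - 3)*s = -5*s)
d(m, A) = -4 + A
n(D) = √(-20 - 4*D) (n(D) = √(-5*(D - 1*(-4)) + D) = √(-5*(D + 4) + D) = √(-5*(4 + D) + D) = √((-20 - 5*D) + D) = √(-20 - 4*D))
n(47) + d(-2058, 1138) = 2*√(-5 - 1*47) + (-4 + 1138) = 2*√(-5 - 47) + 1134 = 2*√(-52) + 1134 = 2*(2*I*√13) + 1134 = 4*I*√13 + 1134 = 1134 + 4*I*√13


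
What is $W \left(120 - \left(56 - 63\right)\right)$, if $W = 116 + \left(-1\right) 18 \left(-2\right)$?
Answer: $19304$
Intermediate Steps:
$W = 152$ ($W = 116 - -36 = 116 + 36 = 152$)
$W \left(120 - \left(56 - 63\right)\right) = 152 \left(120 - \left(56 - 63\right)\right) = 152 \left(120 - -7\right) = 152 \left(120 + 7\right) = 152 \cdot 127 = 19304$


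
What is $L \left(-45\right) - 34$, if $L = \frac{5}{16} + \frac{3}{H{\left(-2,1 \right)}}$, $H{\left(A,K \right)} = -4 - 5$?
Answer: $- \frac{529}{16} \approx -33.063$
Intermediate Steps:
$H{\left(A,K \right)} = -9$ ($H{\left(A,K \right)} = -4 - 5 = -9$)
$L = - \frac{1}{48}$ ($L = \frac{5}{16} + \frac{3}{-9} = 5 \cdot \frac{1}{16} + 3 \left(- \frac{1}{9}\right) = \frac{5}{16} - \frac{1}{3} = - \frac{1}{48} \approx -0.020833$)
$L \left(-45\right) - 34 = \left(- \frac{1}{48}\right) \left(-45\right) - 34 = \frac{15}{16} - 34 = - \frac{529}{16}$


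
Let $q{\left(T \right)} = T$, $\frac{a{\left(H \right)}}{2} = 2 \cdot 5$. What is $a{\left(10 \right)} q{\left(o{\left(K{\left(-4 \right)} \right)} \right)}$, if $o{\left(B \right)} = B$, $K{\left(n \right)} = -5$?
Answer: $-100$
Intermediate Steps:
$a{\left(H \right)} = 20$ ($a{\left(H \right)} = 2 \cdot 2 \cdot 5 = 2 \cdot 10 = 20$)
$a{\left(10 \right)} q{\left(o{\left(K{\left(-4 \right)} \right)} \right)} = 20 \left(-5\right) = -100$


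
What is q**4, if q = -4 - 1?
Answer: 625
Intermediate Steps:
q = -5
q**4 = (-5)**4 = 625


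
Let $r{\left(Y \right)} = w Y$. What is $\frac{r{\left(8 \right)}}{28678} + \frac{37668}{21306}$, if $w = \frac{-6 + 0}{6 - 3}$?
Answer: $\frac{89991834}{50917789} \approx 1.7674$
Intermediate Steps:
$w = -2$ ($w = - \frac{6}{3} = \left(-6\right) \frac{1}{3} = -2$)
$r{\left(Y \right)} = - 2 Y$
$\frac{r{\left(8 \right)}}{28678} + \frac{37668}{21306} = \frac{\left(-2\right) 8}{28678} + \frac{37668}{21306} = \left(-16\right) \frac{1}{28678} + 37668 \cdot \frac{1}{21306} = - \frac{8}{14339} + \frac{6278}{3551} = \frac{89991834}{50917789}$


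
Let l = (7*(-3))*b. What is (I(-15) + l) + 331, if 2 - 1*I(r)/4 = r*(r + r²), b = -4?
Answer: 13023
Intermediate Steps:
I(r) = 8 - 4*r*(r + r²)
l = 84 (l = (7*(-3))*(-4) = -21*(-4) = 84)
(I(-15) + l) + 331 = ((8 - 4*(-15)² - 4*(-15)³) + 84) + 331 = ((8 - 4*225 - 4*(-3375)) + 84) + 331 = ((8 - 900 + 13500) + 84) + 331 = (12608 + 84) + 331 = 12692 + 331 = 13023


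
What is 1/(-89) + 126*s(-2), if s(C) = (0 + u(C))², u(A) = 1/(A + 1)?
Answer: 11213/89 ≈ 125.99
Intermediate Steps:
u(A) = 1/(1 + A)
s(C) = (1 + C)⁻² (s(C) = (0 + 1/(1 + C))² = (1/(1 + C))² = (1 + C)⁻²)
1/(-89) + 126*s(-2) = 1/(-89) + 126/(1 - 2)² = -1/89 + 126/(-1)² = -1/89 + 126*1 = -1/89 + 126 = 11213/89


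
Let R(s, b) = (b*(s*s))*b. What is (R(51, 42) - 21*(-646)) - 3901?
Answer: 4597829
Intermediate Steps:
R(s, b) = b²*s² (R(s, b) = (b*s²)*b = b²*s²)
(R(51, 42) - 21*(-646)) - 3901 = (42²*51² - 21*(-646)) - 3901 = (1764*2601 + 13566) - 3901 = (4588164 + 13566) - 3901 = 4601730 - 3901 = 4597829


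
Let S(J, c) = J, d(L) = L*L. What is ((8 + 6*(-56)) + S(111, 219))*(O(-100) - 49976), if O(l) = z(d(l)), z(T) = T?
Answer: 8674792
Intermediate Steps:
d(L) = L²
O(l) = l²
((8 + 6*(-56)) + S(111, 219))*(O(-100) - 49976) = ((8 + 6*(-56)) + 111)*((-100)² - 49976) = ((8 - 336) + 111)*(10000 - 49976) = (-328 + 111)*(-39976) = -217*(-39976) = 8674792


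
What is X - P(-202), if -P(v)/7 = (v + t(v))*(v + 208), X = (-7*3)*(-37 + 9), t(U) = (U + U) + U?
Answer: -33348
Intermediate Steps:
t(U) = 3*U (t(U) = 2*U + U = 3*U)
X = 588 (X = -21*(-28) = 588)
P(v) = -28*v*(208 + v) (P(v) = -7*(v + 3*v)*(v + 208) = -7*4*v*(208 + v) = -28*v*(208 + v))
X - P(-202) = 588 - 28*(-202)*(-208 - 1*(-202)) = 588 - 28*(-202)*(-208 + 202) = 588 - 28*(-202)*(-6) = 588 - 1*33936 = 588 - 33936 = -33348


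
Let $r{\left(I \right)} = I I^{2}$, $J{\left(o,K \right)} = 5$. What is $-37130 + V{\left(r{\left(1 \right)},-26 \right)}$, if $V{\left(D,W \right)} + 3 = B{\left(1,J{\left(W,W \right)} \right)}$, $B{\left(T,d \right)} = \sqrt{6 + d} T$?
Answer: $-37133 + \sqrt{11} \approx -37130.0$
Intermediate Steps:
$r{\left(I \right)} = I^{3}$
$B{\left(T,d \right)} = T \sqrt{6 + d}$
$V{\left(D,W \right)} = -3 + \sqrt{11}$ ($V{\left(D,W \right)} = -3 + 1 \sqrt{6 + 5} = -3 + 1 \sqrt{11} = -3 + \sqrt{11}$)
$-37130 + V{\left(r{\left(1 \right)},-26 \right)} = -37130 - \left(3 - \sqrt{11}\right) = -37133 + \sqrt{11}$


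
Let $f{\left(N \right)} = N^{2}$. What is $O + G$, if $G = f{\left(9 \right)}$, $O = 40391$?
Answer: $40472$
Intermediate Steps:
$G = 81$ ($G = 9^{2} = 81$)
$O + G = 40391 + 81 = 40472$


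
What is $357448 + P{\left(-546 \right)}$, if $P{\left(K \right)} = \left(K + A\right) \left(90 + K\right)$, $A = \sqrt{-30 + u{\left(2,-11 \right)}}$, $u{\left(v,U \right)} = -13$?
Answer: $606424 - 456 i \sqrt{43} \approx 6.0642 \cdot 10^{5} - 2990.2 i$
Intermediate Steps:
$A = i \sqrt{43}$ ($A = \sqrt{-30 - 13} = \sqrt{-43} = i \sqrt{43} \approx 6.5574 i$)
$P{\left(K \right)} = \left(90 + K\right) \left(K + i \sqrt{43}\right)$ ($P{\left(K \right)} = \left(K + i \sqrt{43}\right) \left(90 + K\right) = \left(90 + K\right) \left(K + i \sqrt{43}\right)$)
$357448 + P{\left(-546 \right)} = 357448 + \left(\left(-546\right)^{2} + 90 \left(-546\right) + 90 i \sqrt{43} + i \left(-546\right) \sqrt{43}\right) = 357448 + \left(298116 - 49140 + 90 i \sqrt{43} - 546 i \sqrt{43}\right) = 357448 + \left(248976 - 456 i \sqrt{43}\right) = 606424 - 456 i \sqrt{43}$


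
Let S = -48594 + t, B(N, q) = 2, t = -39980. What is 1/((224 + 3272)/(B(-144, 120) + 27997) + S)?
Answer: -27999/2479979930 ≈ -1.1290e-5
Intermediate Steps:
S = -88574 (S = -48594 - 39980 = -88574)
1/((224 + 3272)/(B(-144, 120) + 27997) + S) = 1/((224 + 3272)/(2 + 27997) - 88574) = 1/(3496/27999 - 88574) = 1/(-2479979930/27999) = -27999/2479979930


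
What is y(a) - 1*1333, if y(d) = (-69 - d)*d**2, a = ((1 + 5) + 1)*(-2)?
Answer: -12113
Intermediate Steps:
a = -14 (a = (6 + 1)*(-2) = 7*(-2) = -14)
y(d) = d**2*(-69 - d)
y(a) - 1*1333 = (-14)**2*(-69 - 1*(-14)) - 1*1333 = 196*(-69 + 14) - 1333 = 196*(-55) - 1333 = -10780 - 1333 = -12113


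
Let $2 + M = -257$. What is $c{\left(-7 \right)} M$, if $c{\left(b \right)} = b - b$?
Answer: $0$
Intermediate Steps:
$c{\left(b \right)} = 0$
$M = -259$ ($M = -2 - 257 = -259$)
$c{\left(-7 \right)} M = 0 \left(-259\right) = 0$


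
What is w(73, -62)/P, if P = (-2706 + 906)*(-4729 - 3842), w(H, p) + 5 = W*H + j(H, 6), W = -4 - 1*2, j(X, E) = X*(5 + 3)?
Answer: 47/5142600 ≈ 9.1393e-6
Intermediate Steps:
j(X, E) = 8*X (j(X, E) = X*8 = 8*X)
W = -6 (W = -4 - 2 = -6)
w(H, p) = -5 + 2*H (w(H, p) = -5 + (-6*H + 8*H) = -5 + 2*H)
P = 15427800 (P = -1800*(-8571) = 15427800)
w(73, -62)/P = (-5 + 2*73)/15427800 = (-5 + 146)*(1/15427800) = 141*(1/15427800) = 47/5142600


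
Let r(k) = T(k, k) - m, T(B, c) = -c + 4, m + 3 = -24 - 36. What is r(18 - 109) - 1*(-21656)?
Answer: 21814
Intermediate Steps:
m = -63 (m = -3 + (-24 - 36) = -3 - 60 = -63)
T(B, c) = 4 - c
r(k) = 67 - k (r(k) = (4 - k) - 1*(-63) = (4 - k) + 63 = 67 - k)
r(18 - 109) - 1*(-21656) = (67 - (18 - 109)) - 1*(-21656) = (67 - 1*(-91)) + 21656 = (67 + 91) + 21656 = 158 + 21656 = 21814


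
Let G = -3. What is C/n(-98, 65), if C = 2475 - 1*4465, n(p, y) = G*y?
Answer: 398/39 ≈ 10.205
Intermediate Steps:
n(p, y) = -3*y
C = -1990 (C = 2475 - 4465 = -1990)
C/n(-98, 65) = -1990/((-3*65)) = -1990/(-195) = -1990*(-1/195) = 398/39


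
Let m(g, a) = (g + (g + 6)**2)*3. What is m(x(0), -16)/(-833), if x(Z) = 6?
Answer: -450/833 ≈ -0.54022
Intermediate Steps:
m(g, a) = 3*g + 3*(6 + g)**2 (m(g, a) = (g + (6 + g)**2)*3 = 3*g + 3*(6 + g)**2)
m(x(0), -16)/(-833) = (3*6 + 3*(6 + 6)**2)/(-833) = (18 + 3*12**2)*(-1/833) = (18 + 3*144)*(-1/833) = (18 + 432)*(-1/833) = 450*(-1/833) = -450/833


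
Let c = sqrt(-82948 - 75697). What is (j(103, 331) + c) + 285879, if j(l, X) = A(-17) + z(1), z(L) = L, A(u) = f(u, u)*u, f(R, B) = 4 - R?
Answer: 285523 + I*sqrt(158645) ≈ 2.8552e+5 + 398.3*I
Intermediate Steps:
A(u) = u*(4 - u) (A(u) = (4 - u)*u = u*(4 - u))
j(l, X) = -356 (j(l, X) = -17*(4 - 1*(-17)) + 1 = -17*(4 + 17) + 1 = -17*21 + 1 = -357 + 1 = -356)
c = I*sqrt(158645) (c = sqrt(-158645) = I*sqrt(158645) ≈ 398.3*I)
(j(103, 331) + c) + 285879 = (-356 + I*sqrt(158645)) + 285879 = 285523 + I*sqrt(158645)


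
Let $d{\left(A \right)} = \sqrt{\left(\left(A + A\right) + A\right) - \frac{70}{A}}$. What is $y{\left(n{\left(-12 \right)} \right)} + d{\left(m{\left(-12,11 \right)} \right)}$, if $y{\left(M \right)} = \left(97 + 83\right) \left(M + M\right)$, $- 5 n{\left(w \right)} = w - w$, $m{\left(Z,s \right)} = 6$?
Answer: $\frac{\sqrt{57}}{3} \approx 2.5166$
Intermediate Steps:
$n{\left(w \right)} = 0$ ($n{\left(w \right)} = - \frac{w - w}{5} = \left(- \frac{1}{5}\right) 0 = 0$)
$d{\left(A \right)} = \sqrt{- \frac{70}{A} + 3 A}$ ($d{\left(A \right)} = \sqrt{\left(2 A + A\right) - \frac{70}{A}} = \sqrt{3 A - \frac{70}{A}} = \sqrt{- \frac{70}{A} + 3 A}$)
$y{\left(M \right)} = 360 M$ ($y{\left(M \right)} = 180 \cdot 2 M = 360 M$)
$y{\left(n{\left(-12 \right)} \right)} + d{\left(m{\left(-12,11 \right)} \right)} = 360 \cdot 0 + \sqrt{- \frac{70}{6} + 3 \cdot 6} = 0 + \sqrt{\left(-70\right) \frac{1}{6} + 18} = 0 + \sqrt{- \frac{35}{3} + 18} = 0 + \sqrt{\frac{19}{3}} = 0 + \frac{\sqrt{57}}{3} = \frac{\sqrt{57}}{3}$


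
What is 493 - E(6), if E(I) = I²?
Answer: 457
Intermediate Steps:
493 - E(6) = 493 - 1*6² = 493 - 1*36 = 493 - 36 = 457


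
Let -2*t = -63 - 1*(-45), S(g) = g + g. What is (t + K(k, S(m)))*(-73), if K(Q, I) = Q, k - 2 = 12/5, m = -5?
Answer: -4891/5 ≈ -978.20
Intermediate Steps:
k = 22/5 (k = 2 + 12/5 = 22/5 ≈ 4.4000)
S(g) = 2*g
t = 9 (t = -(-63 - 1*(-45))/2 = -(-63 + 45)/2 = -½*(-18) = 9)
(t + K(k, S(m)))*(-73) = (9 + 22/5)*(-73) = (67/5)*(-73) = -4891/5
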